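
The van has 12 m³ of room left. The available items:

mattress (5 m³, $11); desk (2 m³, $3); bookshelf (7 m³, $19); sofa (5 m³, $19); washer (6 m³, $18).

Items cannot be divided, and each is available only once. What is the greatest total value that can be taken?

This is a 0/1 knapsack; check combinations near the capacity.
- bookshelf+sofa: volume 7+5=12, value 19+19=38
- sofa+washer: volume 5+6=11, value 19+18=37
- mattress+desk+sofa: volume 5+2+5=12, value 11+3+19=33
Best: $38.

$38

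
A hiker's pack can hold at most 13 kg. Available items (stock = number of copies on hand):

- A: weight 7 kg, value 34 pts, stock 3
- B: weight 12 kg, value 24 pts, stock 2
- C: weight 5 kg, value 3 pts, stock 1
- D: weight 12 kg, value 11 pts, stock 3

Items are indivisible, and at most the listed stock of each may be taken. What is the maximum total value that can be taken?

Top feasible selections:
- 1×A + 1×C: weight 12, value 37
- 1×A: weight 7, value 34
- 1×B: weight 12, value 24
- 1×D: weight 12, value 11
Best: 37 pts.

37 pts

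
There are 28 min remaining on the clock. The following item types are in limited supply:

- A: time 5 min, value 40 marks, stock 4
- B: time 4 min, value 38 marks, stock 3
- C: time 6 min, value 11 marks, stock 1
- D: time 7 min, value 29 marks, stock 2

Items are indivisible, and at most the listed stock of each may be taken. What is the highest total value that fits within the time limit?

Top feasible selections:
- 4×A + 2×B: time 28, value 236
- 3×A + 3×B: time 27, value 234
- 2×A + 3×B + 1×C: time 28, value 205
- 4×A + 1×B: time 24, value 198
Best: 236 marks.

236 marks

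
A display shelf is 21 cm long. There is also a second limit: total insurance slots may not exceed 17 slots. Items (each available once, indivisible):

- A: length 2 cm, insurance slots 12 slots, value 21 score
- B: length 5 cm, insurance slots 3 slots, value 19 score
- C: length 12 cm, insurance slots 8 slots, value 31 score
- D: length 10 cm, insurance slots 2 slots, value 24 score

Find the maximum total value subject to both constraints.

Feasible sets respecting both limits:
- A+B+D: length 17, insurance slots 17, value 64
- B+C: length 17, insurance slots 11, value 50
- A+D: length 12, insurance slots 14, value 45
- B+D: length 15, insurance slots 5, value 43
Best: 64 score.

64 score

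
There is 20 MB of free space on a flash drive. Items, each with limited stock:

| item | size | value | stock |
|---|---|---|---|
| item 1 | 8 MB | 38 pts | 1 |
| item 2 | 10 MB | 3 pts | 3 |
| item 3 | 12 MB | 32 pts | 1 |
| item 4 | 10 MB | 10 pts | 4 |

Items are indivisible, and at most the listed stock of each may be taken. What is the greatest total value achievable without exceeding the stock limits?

70 pts

Top feasible selections:
- 1×item 1 + 1×item 3: size 20, value 70
- 1×item 1 + 1×item 4: size 18, value 48
- 1×item 1 + 1×item 2: size 18, value 41
Best: 70 pts.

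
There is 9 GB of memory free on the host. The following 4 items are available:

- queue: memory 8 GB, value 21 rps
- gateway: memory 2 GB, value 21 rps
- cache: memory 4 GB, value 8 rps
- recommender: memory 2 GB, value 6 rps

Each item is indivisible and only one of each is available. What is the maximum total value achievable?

35 rps

Check high-value combinations within 9 GB:
- gateway+cache+recommender: memory 2+4+2=8, value 21+8+6=35
- gateway+cache: memory 2+4=6, value 21+8=29
- gateway+recommender: memory 2+2=4, value 21+6=27
- gateway: memory 2, value 21
Best: 35 rps.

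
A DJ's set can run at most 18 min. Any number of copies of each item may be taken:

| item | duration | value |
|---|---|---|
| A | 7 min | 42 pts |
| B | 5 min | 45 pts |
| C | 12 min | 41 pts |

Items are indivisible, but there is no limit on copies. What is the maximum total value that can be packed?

Best value-per-unit is B at 45/5, and filling with it alone uses duration 3×5=15. No mix of the others beats 3×45 = 135.

135 pts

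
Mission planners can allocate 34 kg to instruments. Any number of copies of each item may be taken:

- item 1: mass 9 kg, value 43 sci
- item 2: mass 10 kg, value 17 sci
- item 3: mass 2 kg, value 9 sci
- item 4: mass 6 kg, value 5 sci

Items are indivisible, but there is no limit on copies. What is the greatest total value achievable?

158 sci

Best value-per-unit is item 1 at 43/9; filling with it alone gives 3×43 = 129.
Optimal mix: 2×item 1 + 8×item 3 → mass 34, value 158.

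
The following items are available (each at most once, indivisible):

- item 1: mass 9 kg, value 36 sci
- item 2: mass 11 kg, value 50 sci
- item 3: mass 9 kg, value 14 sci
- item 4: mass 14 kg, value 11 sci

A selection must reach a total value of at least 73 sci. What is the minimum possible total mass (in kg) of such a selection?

Subsets with value ≥ 73, sorted by total mass:
- item 1+item 2: mass 20, value 86
- item 1+item 2+item 3: mass 29, value 100
- item 1+item 2+item 4: mass 34, value 97
- item 2+item 3+item 4: mass 34, value 75
Minimum mass: 20 kg.

20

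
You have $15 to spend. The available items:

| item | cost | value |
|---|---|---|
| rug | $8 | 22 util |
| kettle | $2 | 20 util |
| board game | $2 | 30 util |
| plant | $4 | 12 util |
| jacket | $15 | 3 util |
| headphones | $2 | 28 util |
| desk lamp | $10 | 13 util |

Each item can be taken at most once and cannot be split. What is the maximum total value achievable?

100 util

This is a 0/1 knapsack; check combinations near the capacity.
- rug+kettle+board game+headphones: cost 8+2+2+2=14, value 22+20+30+28=100
- kettle+board game+plant+headphones: cost 2+2+4+2=10, value 20+30+12+28=90
- rug+board game+headphones: cost 8+2+2=12, value 22+30+28=80
- kettle+board game+headphones: cost 2+2+2=6, value 20+30+28=78
- rug+kettle+board game: cost 8+2+2=12, value 22+20+30=72
Best: 100 util.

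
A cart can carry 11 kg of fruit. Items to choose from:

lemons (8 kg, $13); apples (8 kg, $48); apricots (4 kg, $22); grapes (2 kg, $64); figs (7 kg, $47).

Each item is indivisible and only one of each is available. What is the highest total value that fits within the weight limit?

This is a 0/1 knapsack; check combinations near the capacity.
- apples+grapes: weight 8+2=10, value 48+64=112
- grapes+figs: weight 2+7=9, value 64+47=111
- apricots+grapes: weight 4+2=6, value 22+64=86
- lemons+grapes: weight 8+2=10, value 13+64=77
Best: $112.

$112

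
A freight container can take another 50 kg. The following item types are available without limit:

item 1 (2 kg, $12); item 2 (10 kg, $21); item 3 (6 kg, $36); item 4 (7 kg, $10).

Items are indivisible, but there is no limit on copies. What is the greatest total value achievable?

Best value-per-unit is item 1 at 12/2, and filling with it alone uses weight 25×2=50. No mix of the others beats 25×12 = 300.

$300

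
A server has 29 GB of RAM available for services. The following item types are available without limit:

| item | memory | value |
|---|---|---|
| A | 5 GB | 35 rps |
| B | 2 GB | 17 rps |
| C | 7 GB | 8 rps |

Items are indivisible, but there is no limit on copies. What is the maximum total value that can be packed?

239 rps

Best value-per-unit is B at 17/2; filling with it alone gives 14×17 = 238.
Optimal mix: 1×A + 12×B → memory 29, value 239.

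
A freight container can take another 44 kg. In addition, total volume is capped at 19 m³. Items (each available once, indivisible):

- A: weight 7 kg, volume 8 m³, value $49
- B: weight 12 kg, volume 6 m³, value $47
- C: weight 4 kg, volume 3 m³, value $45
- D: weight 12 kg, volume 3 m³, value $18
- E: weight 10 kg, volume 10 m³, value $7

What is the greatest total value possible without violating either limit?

Feasible sets respecting both limits:
- A+B+C: weight 23, volume 17, value 141
- A+B+D: weight 31, volume 17, value 114
- A+C+D: weight 23, volume 14, value 112
- B+C+D: weight 28, volume 12, value 110
Best: $141.

$141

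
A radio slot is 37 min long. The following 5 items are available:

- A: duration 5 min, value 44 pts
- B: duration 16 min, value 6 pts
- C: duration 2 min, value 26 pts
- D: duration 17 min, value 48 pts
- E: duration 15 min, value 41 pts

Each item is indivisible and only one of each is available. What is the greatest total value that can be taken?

133 pts

Check high-value combinations within 37 min:
- A+D+E: duration 5+17+15=37, value 44+48+41=133
- A+C+D: duration 5+2+17=24, value 44+26+48=118
- C+D+E: duration 2+17+15=34, value 26+48+41=115
- A+C+E: duration 5+2+15=22, value 44+26+41=111
Best: 133 pts.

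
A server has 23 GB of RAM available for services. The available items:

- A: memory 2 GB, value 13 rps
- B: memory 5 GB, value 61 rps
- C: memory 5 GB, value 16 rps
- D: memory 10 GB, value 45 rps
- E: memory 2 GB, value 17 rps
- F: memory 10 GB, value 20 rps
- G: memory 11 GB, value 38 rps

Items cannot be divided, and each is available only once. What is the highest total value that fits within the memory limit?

Check high-value combinations within 23 GB:
- B+C+D+E: memory 5+5+10+2=22, value 61+16+45+17=139
- A+B+D+E: memory 2+5+10+2=19, value 13+61+45+17=136
- A+B+C+D: memory 2+5+5+10=22, value 13+61+16+45=135
- B+C+E+G: memory 5+5+2+11=23, value 61+16+17+38=132
Best: 139 rps.

139 rps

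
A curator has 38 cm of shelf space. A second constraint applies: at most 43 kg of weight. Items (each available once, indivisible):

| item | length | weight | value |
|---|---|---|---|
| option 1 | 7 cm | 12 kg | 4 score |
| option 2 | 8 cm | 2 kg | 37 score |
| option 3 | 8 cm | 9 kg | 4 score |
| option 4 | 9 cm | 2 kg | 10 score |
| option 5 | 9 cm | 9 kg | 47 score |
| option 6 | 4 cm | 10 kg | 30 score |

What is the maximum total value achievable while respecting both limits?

Feasible sets respecting both limits:
- option 1+option 2+option 4+option 5+option 6: length 37, weight 35, value 128
- option 2+option 3+option 4+option 5+option 6: length 38, weight 32, value 128
- option 2+option 4+option 5+option 6: length 30, weight 23, value 124
- option 1+option 2+option 3+option 5+option 6: length 36, weight 42, value 122
Best: 128 score.

128 score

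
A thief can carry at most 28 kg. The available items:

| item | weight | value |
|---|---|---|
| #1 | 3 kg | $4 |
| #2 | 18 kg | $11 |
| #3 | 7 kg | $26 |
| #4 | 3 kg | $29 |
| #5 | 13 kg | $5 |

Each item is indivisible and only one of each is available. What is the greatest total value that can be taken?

This is a 0/1 knapsack; check combinations near the capacity.
- #2+#3+#4: weight 18+7+3=28, value 11+26+29=66
- #1+#3+#4+#5: weight 3+7+3+13=26, value 4+26+29+5=64
- #3+#4+#5: weight 7+3+13=23, value 26+29+5=60
- #1+#3+#4: weight 3+7+3=13, value 4+26+29=59
- #3+#4: weight 7+3=10, value 26+29=55
Best: $66.

$66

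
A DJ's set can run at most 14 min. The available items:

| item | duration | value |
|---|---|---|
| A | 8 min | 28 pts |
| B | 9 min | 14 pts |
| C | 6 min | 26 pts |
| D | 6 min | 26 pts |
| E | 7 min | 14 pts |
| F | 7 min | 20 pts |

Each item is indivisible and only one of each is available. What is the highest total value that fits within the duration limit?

Check high-value combinations within 14 min:
- A+C: duration 8+6=14, value 28+26=54
- A+D: duration 8+6=14, value 28+26=54
- C+D: duration 6+6=12, value 26+26=52
Best: 54 pts.

54 pts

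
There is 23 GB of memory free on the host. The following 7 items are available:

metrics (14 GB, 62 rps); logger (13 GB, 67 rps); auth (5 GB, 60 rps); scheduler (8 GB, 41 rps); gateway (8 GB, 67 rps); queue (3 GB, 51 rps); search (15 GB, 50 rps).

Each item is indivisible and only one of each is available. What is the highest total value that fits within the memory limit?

178 rps

Check high-value combinations within 23 GB:
- auth+gateway+queue: memory 5+8+3=16, value 60+67+51=178
- logger+auth+queue: memory 13+5+3=21, value 67+60+51=178
- metrics+auth+queue: memory 14+5+3=22, value 62+60+51=173
- auth+scheduler+gateway: memory 5+8+8=21, value 60+41+67=168
Best: 178 rps.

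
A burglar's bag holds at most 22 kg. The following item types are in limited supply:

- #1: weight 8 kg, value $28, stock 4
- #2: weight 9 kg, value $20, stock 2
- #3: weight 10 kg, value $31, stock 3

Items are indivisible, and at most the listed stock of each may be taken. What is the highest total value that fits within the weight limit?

$62

Top feasible selections:
- 2×#3: weight 20, value 62
- 1×#1 + 1×#3: weight 18, value 59
- 2×#1: weight 16, value 56
Best: $62.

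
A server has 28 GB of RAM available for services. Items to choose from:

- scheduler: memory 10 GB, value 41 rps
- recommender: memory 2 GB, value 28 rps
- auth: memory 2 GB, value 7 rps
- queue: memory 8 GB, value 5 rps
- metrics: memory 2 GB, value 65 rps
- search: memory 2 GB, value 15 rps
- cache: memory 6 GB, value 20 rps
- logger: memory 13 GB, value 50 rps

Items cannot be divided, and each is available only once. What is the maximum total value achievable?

185 rps

Check high-value combinations within 28 GB:
- recommender+auth+metrics+search+cache+logger: memory 2+2+2+2+6+13=27, value 28+7+65+15+20+50=185
- scheduler+recommender+metrics+logger: memory 10+2+2+13=27, value 41+28+65+50=184
- recommender+metrics+search+cache+logger: memory 2+2+2+6+13=25, value 28+65+15+20+50=178
- scheduler+recommender+auth+metrics+search+cache: memory 10+2+2+2+2+6=24, value 41+28+7+65+15+20=176
Best: 185 rps.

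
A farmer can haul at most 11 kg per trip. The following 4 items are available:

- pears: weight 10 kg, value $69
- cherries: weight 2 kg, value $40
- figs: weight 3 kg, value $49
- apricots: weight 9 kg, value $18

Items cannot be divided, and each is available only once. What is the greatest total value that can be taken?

$89

Check high-value combinations within 11 kg:
- cherries+figs: weight 2+3=5, value 40+49=89
- pears: weight 10, value 69
- cherries+apricots: weight 2+9=11, value 40+18=58
Best: $89.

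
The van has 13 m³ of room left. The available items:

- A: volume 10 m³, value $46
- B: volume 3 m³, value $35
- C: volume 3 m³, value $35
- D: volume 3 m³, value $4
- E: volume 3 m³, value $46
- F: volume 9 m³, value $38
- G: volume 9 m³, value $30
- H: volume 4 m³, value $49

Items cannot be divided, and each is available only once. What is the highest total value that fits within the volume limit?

Check high-value combinations within 13 m³:
- B+C+E+H: volume 3+3+3+4=13, value 35+35+46+49=165
- B+D+E+H: volume 3+3+3+4=13, value 35+4+46+49=134
- C+D+E+H: volume 3+3+3+4=13, value 35+4+46+49=134
Best: $165.

$165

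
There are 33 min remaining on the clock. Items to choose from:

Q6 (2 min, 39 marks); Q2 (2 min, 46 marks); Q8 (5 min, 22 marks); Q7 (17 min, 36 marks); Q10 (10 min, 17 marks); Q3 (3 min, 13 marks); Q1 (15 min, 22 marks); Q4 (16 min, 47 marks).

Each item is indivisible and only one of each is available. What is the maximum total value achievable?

167 marks

This is a 0/1 knapsack; check combinations near the capacity.
- Q6+Q2+Q8+Q3+Q4: time 2+2+5+3+16=28, value 39+46+22+13+47=167
- Q6+Q2+Q10+Q3+Q4: time 2+2+10+3+16=33, value 39+46+17+13+47=162
- Q6+Q2+Q8+Q7+Q3: time 2+2+5+17+3=29, value 39+46+22+36+13=156
- Q6+Q2+Q8+Q4: time 2+2+5+16=25, value 39+46+22+47=154
Best: 167 marks.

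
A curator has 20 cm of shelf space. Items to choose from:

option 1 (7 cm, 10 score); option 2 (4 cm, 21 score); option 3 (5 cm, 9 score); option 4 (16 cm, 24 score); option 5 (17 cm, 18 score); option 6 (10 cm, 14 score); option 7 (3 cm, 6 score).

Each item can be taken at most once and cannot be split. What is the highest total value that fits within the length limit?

This is a 0/1 knapsack; check combinations near the capacity.
- option 1+option 2+option 3+option 7: length 7+4+5+3=19, value 10+21+9+6=46
- option 2+option 4: length 4+16=20, value 21+24=45
- option 2+option 3+option 6: length 4+5+10=19, value 21+9+14=44
Best: 46 score.

46 score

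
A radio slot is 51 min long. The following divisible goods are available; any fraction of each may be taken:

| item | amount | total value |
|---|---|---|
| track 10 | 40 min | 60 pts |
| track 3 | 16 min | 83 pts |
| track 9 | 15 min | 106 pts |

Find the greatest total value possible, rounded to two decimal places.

Take in order of value per unit:
- track 9 (106/15 per unit): all 15 → value 106, running total 106.00
- track 3 (83/16 per unit): all 16 → value 83, running total 189.00
- track 10 (60/40 per unit): 20 of 40 → value 20×60/40 = 30.0000, running total 219.00
Total 219.00.

219.00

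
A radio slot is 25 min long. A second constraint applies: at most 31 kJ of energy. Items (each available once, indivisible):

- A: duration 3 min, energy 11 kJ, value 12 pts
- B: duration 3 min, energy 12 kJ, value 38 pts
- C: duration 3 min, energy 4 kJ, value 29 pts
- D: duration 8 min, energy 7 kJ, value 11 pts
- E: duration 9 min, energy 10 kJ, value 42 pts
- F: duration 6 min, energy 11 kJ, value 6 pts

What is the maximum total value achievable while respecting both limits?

109 pts

Feasible sets respecting both limits:
- B+C+E: duration 15, energy 26, value 109
- B+D+E: duration 20, energy 29, value 91
- A+C+E: duration 15, energy 25, value 83
- C+D+E: duration 20, energy 21, value 82
Best: 109 pts.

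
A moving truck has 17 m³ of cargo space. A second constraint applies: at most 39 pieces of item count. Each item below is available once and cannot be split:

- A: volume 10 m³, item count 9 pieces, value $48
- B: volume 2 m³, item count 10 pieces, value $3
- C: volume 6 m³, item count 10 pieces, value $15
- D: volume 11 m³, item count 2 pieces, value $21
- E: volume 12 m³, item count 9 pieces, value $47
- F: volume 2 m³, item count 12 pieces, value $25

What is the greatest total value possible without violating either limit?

Feasible sets respecting both limits:
- A+B+F: volume 14, item count 31, value 76
- B+E+F: volume 16, item count 31, value 75
- A+F: volume 12, item count 21, value 73
Best: $76.

$76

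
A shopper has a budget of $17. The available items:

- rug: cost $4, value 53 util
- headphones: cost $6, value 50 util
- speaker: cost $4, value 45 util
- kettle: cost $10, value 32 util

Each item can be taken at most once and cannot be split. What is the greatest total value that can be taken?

Check high-value combinations within $17:
- rug+headphones+speaker: cost 4+6+4=14, value 53+50+45=148
- rug+headphones: cost 4+6=10, value 53+50=103
- rug+speaker: cost 4+4=8, value 53+45=98
Best: 148 util.

148 util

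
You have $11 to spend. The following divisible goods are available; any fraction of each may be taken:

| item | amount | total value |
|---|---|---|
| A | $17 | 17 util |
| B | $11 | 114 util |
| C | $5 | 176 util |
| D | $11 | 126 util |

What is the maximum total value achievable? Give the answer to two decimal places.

Take in order of value per unit:
- C (176/5 per unit): all 5 → value 176, running total 176.00
- D (126/11 per unit): 6 of 11 → value 6×126/11 = 68.7273, running total 244.73
Total 244.73.

244.73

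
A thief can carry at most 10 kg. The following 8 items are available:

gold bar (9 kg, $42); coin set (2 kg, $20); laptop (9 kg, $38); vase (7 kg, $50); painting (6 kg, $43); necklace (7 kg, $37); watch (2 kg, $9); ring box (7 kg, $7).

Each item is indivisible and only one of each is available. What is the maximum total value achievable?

Check high-value combinations within 10 kg:
- coin set+painting+watch: weight 2+6+2=10, value 20+43+9=72
- coin set+vase: weight 2+7=9, value 20+50=70
- coin set+painting: weight 2+6=8, value 20+43=63
Best: $72.

$72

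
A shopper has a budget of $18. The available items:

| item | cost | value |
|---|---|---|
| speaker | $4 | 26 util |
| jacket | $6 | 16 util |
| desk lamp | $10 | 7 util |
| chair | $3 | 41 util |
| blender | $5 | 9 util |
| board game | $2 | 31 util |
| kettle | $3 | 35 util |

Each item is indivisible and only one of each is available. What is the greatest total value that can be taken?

149 util

Check high-value combinations within $18:
- speaker+jacket+chair+board game+kettle: cost 4+6+3+2+3=18, value 26+16+41+31+35=149
- speaker+chair+blender+board game+kettle: cost 4+3+5+2+3=17, value 26+41+9+31+35=142
- speaker+chair+board game+kettle: cost 4+3+2+3=12, value 26+41+31+35=133
Best: 149 util.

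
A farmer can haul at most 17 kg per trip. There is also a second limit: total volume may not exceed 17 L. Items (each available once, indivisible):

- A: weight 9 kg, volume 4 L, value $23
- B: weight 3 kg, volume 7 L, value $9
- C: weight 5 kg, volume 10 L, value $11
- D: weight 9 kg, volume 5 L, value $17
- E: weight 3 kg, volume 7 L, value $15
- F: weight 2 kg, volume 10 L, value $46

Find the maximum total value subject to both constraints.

$69

Feasible sets respecting both limits:
- A+F: weight 11, volume 14, value 69
- D+F: weight 11, volume 15, value 63
- E+F: weight 5, volume 17, value 61
Best: $69.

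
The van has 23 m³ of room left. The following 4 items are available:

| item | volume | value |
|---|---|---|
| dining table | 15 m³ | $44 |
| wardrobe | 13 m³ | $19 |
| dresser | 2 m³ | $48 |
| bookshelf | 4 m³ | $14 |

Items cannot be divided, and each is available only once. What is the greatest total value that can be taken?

$106

Check high-value combinations within 23 m³:
- dining table+dresser+bookshelf: volume 15+2+4=21, value 44+48+14=106
- dining table+dresser: volume 15+2=17, value 44+48=92
- wardrobe+dresser+bookshelf: volume 13+2+4=19, value 19+48+14=81
Best: $106.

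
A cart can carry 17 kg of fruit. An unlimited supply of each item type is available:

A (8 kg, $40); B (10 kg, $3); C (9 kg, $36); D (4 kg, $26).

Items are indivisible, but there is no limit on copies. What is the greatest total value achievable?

Best value-per-unit is D at 26/4, and filling with it alone uses weight 4×4=16. No mix of the others beats 4×26 = 104.

$104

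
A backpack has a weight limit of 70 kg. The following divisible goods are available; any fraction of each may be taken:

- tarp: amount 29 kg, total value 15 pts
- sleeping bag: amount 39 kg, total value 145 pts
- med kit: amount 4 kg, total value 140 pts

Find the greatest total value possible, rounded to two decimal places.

298.97

Take in order of value per unit:
- med kit (140/4 per unit): all 4 → value 140, running total 140.00
- sleeping bag (145/39 per unit): all 39 → value 145, running total 285.00
- tarp (15/29 per unit): 27 of 29 → value 27×15/29 = 13.9655, running total 298.97
Total 298.97.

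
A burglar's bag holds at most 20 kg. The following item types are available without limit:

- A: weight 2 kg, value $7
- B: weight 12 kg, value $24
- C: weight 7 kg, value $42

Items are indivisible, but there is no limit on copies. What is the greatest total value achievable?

Best value-per-unit is C at 42/7; filling with it alone gives 2×42 = 84.
Optimal mix: 3×A + 2×C → weight 20, value 105.

$105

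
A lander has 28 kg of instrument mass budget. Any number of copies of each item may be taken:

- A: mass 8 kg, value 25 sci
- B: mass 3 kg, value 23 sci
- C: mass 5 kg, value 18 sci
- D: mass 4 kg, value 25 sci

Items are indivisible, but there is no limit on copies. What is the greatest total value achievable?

209 sci

Best value-per-unit is B at 23/3; filling with it alone gives 9×23 = 207.
Optimal mix: 8×B + 1×D → mass 28, value 209.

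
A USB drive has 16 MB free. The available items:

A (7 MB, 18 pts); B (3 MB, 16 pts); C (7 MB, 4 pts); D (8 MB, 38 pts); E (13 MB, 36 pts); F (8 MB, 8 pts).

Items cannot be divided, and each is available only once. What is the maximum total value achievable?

Check high-value combinations within 16 MB:
- A+D: size 7+8=15, value 18+38=56
- B+D: size 3+8=11, value 16+38=54
- B+E: size 3+13=16, value 16+36=52
Best: 56 pts.

56 pts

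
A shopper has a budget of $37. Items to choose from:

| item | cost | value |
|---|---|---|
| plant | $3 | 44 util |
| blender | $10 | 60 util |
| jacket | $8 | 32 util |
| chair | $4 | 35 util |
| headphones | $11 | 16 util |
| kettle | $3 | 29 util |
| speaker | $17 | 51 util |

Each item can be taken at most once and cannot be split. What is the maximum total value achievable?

219 util

Check high-value combinations within $37:
- plant+blender+chair+kettle+speaker: cost 3+10+4+3+17=37, value 44+60+35+29+51=219
- plant+blender+jacket+chair+kettle: cost 3+10+8+4+3=28, value 44+60+32+35+29=200
- plant+jacket+chair+kettle+speaker: cost 3+8+4+3+17=35, value 44+32+35+29+51=191
- plant+blender+chair+speaker: cost 3+10+4+17=34, value 44+60+35+51=190
- plant+blender+jacket+chair+headphones: cost 3+10+8+4+11=36, value 44+60+32+35+16=187
Best: 219 util.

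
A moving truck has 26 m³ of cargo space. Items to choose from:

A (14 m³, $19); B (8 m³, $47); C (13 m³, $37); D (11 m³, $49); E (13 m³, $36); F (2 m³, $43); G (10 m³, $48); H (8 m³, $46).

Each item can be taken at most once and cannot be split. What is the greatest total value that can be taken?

$141

Check high-value combinations within 26 m³:
- B+G+H: volume 8+10+8=26, value 47+48+46=141
- D+F+G: volume 11+2+10=23, value 49+43+48=140
- B+D+F: volume 8+11+2=21, value 47+49+43=139
- B+F+G: volume 8+2+10=20, value 47+43+48=138
- D+F+H: volume 11+2+8=21, value 49+43+46=138
Best: $141.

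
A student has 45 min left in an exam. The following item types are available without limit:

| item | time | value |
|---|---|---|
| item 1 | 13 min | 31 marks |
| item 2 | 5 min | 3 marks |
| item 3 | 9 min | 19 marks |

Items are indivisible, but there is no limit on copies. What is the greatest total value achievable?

Best value-per-unit is item 1 at 31/13; filling with it alone gives 3×31 = 93.
Optimal mix: 2×item 1 + 2×item 3 → time 44, value 100.

100 marks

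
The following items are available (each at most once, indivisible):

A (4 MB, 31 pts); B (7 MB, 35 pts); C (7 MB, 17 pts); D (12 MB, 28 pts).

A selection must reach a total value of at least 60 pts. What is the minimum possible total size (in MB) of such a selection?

11

Subsets with value ≥ 60, sorted by total size:
- A+B: size 11, value 66
- A+B+C: size 18, value 83
- B+D: size 19, value 63
- A+B+D: size 23, value 94
Minimum size: 11 MB.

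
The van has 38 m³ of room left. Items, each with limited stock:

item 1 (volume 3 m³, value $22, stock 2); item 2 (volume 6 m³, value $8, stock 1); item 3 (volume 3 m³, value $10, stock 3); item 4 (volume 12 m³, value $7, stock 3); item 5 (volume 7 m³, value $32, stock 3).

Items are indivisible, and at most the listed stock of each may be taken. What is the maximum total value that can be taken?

Top feasible selections:
- 2×item 1 + 3×item 3 + 3×item 5: volume 36, value 170
- 2×item 1 + 2×item 3 + 3×item 5: volume 33, value 160
- 2×item 1 + 1×item 2 + 1×item 3 + 3×item 5: volume 36, value 158
- 2×item 1 + 1×item 3 + 3×item 5: volume 30, value 150
Best: $170.

$170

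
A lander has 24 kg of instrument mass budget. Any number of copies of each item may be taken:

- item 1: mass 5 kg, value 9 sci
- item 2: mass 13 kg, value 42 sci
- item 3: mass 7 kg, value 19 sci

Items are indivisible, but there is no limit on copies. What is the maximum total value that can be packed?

Best value-per-unit is item 2 at 42/13; filling with it alone gives 1×42 = 42.
Optimal mix: 1×item 2 + 1×item 3 → mass 20, value 61.

61 sci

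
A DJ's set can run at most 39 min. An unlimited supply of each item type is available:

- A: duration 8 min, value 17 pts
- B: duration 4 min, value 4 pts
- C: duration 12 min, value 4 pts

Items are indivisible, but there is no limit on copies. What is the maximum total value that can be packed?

72 pts

Best value-per-unit is A at 17/8; filling with it alone gives 4×17 = 68.
Optimal mix: 4×A + 1×B → duration 36, value 72.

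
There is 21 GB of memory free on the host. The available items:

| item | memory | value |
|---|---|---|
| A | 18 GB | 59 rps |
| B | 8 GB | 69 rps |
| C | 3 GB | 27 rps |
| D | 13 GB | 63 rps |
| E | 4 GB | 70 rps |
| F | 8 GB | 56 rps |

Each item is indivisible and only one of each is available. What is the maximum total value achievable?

195 rps

Check high-value combinations within 21 GB:
- B+E+F: memory 8+4+8=20, value 69+70+56=195
- B+C+E: memory 8+3+4=15, value 69+27+70=166
- C+D+E: memory 3+13+4=20, value 27+63+70=160
- C+E+F: memory 3+4+8=15, value 27+70+56=153
Best: 195 rps.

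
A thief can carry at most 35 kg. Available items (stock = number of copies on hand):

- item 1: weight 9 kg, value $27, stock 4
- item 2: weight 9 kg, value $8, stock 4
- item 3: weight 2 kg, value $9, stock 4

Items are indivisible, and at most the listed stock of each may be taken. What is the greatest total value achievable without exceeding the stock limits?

$117

Best selections within weight 35 and stock limits:
- 3×item 1 + 4×item 3: weight 35, value 117
- 3×item 1 + 3×item 3: weight 33, value 108
- 3×item 1 + 2×item 3: weight 31, value 99
- 2×item 1 + 1×item 2 + 4×item 3: weight 35, value 98
Best: $117.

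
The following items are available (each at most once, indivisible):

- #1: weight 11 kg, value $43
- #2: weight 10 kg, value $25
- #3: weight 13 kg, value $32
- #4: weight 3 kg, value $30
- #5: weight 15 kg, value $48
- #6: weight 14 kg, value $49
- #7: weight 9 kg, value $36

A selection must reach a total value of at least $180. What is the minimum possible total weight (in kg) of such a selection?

47

Subsets with value ≥ 180, sorted by total weight:
- #1+#2+#4+#6+#7: weight 47, value 183
- #1+#2+#4+#5+#7: weight 48, value 182
- #1+#3+#4+#6+#7: weight 50, value 190
Minimum weight: 47 kg.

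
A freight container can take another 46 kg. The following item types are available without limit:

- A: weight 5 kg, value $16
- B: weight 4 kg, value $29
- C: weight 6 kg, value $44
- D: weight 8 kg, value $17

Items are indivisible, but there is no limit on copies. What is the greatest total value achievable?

Best value-per-unit is C at 44/6; filling with it alone gives 7×44 = 308.
Optimal mix: 1×B + 7×C → weight 46, value 337.

$337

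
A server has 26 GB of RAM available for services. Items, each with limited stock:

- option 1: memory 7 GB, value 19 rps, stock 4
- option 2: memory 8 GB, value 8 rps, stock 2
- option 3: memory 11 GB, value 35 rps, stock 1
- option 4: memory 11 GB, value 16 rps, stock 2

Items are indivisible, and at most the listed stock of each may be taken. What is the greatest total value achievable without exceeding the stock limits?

Best selections within memory 26 and stock limits:
- 2×option 1 + 1×option 3: memory 25, value 73
- 1×option 1 + 1×option 2 + 1×option 3: memory 26, value 62
Best: 73 rps.

73 rps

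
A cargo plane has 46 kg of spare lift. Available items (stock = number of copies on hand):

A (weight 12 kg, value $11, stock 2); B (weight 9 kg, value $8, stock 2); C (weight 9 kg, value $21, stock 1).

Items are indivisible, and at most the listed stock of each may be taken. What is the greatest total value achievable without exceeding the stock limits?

$51

Top feasible selections:
- 2×A + 1×B + 1×C: weight 42, value 51
- 1×A + 2×B + 1×C: weight 39, value 48
- 2×A + 1×C: weight 33, value 43
- 1×A + 1×B + 1×C: weight 30, value 40
Best: $51.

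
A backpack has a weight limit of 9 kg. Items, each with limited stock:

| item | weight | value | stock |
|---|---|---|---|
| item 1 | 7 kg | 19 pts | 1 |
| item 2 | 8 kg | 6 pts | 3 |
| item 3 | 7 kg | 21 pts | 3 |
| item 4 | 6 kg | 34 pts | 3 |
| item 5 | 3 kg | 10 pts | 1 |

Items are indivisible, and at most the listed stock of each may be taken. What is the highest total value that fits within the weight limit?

Best selections within weight 9 and stock limits:
- 1×item 4 + 1×item 5: weight 9, value 44
- 1×item 4: weight 6, value 34
- 1×item 3: weight 7, value 21
- 1×item 1: weight 7, value 19
Best: 44 pts.

44 pts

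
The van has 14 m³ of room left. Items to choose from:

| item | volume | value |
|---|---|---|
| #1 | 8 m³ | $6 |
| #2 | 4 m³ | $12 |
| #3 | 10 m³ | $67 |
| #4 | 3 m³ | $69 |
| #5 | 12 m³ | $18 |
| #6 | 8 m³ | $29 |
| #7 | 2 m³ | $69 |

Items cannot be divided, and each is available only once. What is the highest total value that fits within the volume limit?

Check high-value combinations within 14 m³:
- #4+#6+#7: volume 3+8+2=13, value 69+29+69=167
- #2+#4+#7: volume 4+3+2=9, value 12+69+69=150
- #1+#4+#7: volume 8+3+2=13, value 6+69+69=144
- #4+#7: volume 3+2=5, value 69+69=138
- #3+#7: volume 10+2=12, value 67+69=136
Best: $167.

$167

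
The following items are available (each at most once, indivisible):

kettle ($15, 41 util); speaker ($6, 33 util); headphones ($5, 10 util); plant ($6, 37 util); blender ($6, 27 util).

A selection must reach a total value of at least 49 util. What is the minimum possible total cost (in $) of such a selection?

12

Subsets with value ≥ 49, sorted by total cost:
- speaker+plant: cost 12, value 70
- plant+blender: cost 12, value 64
Minimum cost: 12 $.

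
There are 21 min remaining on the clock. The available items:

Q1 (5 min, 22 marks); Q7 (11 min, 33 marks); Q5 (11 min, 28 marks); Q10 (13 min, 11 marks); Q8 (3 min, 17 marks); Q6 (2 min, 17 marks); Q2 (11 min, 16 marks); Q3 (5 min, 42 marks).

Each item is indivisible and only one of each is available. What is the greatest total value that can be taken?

This is a 0/1 knapsack; check combinations near the capacity.
- Q7+Q8+Q6+Q3: time 11+3+2+5=21, value 33+17+17+42=109
- Q5+Q8+Q6+Q3: time 11+3+2+5=21, value 28+17+17+42=104
- Q1+Q8+Q6+Q3: time 5+3+2+5=15, value 22+17+17+42=98
- Q1+Q7+Q3: time 5+11+5=21, value 22+33+42=97
- Q7+Q6+Q3: time 11+2+5=18, value 33+17+42=92
Best: 109 marks.

109 marks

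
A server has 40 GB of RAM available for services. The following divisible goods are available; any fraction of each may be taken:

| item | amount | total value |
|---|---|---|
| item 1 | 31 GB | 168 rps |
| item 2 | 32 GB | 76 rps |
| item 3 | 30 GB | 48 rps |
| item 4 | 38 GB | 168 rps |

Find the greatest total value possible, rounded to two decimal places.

Take in order of value per unit:
- item 1 (168/31 per unit): all 31 → value 168, running total 168.00
- item 4 (168/38 per unit): 9 of 38 → value 9×168/38 = 39.7895, running total 207.79
Total 207.79.

207.79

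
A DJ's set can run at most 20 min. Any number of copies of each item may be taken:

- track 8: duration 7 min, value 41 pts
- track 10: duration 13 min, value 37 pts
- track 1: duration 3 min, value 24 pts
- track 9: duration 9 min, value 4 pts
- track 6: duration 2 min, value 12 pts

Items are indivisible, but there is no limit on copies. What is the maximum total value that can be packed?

Best value-per-unit is track 1 at 24/3; filling with it alone gives 6×24 = 144.
Optimal mix: 6×track 1 + 1×track 6 → duration 20, value 156.

156 pts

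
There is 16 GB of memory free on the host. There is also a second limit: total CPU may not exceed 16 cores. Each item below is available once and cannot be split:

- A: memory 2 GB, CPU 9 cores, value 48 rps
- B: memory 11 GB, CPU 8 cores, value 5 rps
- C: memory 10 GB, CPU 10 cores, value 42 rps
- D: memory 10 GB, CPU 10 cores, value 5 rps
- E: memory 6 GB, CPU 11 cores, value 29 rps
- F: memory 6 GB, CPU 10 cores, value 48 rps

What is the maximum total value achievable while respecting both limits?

48 rps

Feasible sets respecting both limits:
- A: memory 2, CPU 9, value 48
- F: memory 6, CPU 10, value 48
- C: memory 10, CPU 10, value 42
- E: memory 6, CPU 11, value 29
Best: 48 rps.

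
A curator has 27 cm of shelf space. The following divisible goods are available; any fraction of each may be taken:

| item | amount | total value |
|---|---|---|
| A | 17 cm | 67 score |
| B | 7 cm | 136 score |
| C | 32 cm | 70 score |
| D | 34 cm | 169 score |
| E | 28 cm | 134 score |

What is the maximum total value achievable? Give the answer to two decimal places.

Take in order of value per unit:
- B (136/7 per unit): all 7 → value 136, running total 136.00
- D (169/34 per unit): 20 of 34 → value 20×169/34 = 99.4118, running total 235.41
Total 235.41.

235.41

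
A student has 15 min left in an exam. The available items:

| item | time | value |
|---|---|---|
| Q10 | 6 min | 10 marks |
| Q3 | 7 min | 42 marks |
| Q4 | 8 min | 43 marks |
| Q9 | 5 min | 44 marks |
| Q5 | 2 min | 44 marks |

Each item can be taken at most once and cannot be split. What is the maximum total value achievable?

Check high-value combinations within 15 min:
- Q4+Q9+Q5: time 8+5+2=15, value 43+44+44=131
- Q3+Q9+Q5: time 7+5+2=14, value 42+44+44=130
- Q10+Q9+Q5: time 6+5+2=13, value 10+44+44=98
Best: 131 marks.

131 marks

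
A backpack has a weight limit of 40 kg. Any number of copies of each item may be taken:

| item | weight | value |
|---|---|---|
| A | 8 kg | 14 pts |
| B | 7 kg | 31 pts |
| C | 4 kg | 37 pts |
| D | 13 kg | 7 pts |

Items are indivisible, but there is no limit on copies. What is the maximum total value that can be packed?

370 pts

Best value-per-unit is C at 37/4, and filling with it alone uses weight 10×4=40. No mix of the others beats 10×37 = 370.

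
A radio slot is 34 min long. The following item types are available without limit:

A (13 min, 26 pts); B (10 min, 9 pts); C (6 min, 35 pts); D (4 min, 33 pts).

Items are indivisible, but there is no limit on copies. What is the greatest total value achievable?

266 pts

Best value-per-unit is D at 33/4; filling with it alone gives 8×33 = 264.
Optimal mix: 1×C + 7×D → duration 34, value 266.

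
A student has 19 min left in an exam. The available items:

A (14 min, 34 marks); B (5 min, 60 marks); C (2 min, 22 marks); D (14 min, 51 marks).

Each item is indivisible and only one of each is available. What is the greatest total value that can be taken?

This is a 0/1 knapsack; check combinations near the capacity.
- B+D: time 5+14=19, value 60+51=111
- A+B: time 14+5=19, value 34+60=94
- B+C: time 5+2=7, value 60+22=82
Best: 111 marks.

111 marks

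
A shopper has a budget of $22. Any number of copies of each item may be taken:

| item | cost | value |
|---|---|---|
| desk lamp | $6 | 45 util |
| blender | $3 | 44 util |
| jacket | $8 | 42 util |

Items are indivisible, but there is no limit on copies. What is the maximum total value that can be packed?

Best value-per-unit is blender at 44/3, and filling with it alone uses cost 7×3=21. No mix of the others beats 7×44 = 308.

308 util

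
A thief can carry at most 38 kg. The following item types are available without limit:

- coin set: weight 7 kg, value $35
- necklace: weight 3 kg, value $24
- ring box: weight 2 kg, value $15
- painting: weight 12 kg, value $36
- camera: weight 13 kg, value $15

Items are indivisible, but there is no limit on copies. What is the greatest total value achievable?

$303

Best value-per-unit is necklace at 24/3; filling with it alone gives 12×24 = 288.
Optimal mix: 12×necklace + 1×ring box → weight 38, value 303.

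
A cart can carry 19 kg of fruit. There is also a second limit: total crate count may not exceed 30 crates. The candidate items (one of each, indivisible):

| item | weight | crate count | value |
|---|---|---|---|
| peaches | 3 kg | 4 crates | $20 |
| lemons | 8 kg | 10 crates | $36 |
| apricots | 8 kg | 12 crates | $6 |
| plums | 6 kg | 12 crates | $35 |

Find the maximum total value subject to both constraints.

Feasible sets respecting both limits:
- peaches+lemons+plums: weight 17, crate count 26, value 91
- lemons+plums: weight 14, crate count 22, value 71
- peaches+lemons+apricots: weight 19, crate count 26, value 62
Best: $91.

$91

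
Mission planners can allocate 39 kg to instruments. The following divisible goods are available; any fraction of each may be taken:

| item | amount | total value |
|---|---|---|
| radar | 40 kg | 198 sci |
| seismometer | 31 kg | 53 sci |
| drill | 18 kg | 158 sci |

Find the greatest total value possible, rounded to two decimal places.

Take in order of value per unit:
- drill (158/18 per unit): all 18 → value 158, running total 158.00
- radar (198/40 per unit): 21 of 40 → value 21×198/40 = 103.9500, running total 261.95
Total 261.95.

261.95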